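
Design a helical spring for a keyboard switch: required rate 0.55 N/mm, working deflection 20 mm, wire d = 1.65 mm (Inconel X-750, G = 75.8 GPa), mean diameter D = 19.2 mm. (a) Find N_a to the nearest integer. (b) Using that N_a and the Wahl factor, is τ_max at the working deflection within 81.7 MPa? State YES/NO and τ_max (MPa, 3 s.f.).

(a) 18 coils; (b) NO, τ_max = 135 MPa

N_a = Gd⁴/(8D³k) = (75.8×10³)(1.65⁴)/(8·19.2³·0.55) = 18.04 → N_a = 18
Actual rate k = Gd⁴/(8D³·18) = 0.55124 N/mm
Working load F = kδ = 0.55124·20 = 11.025 N
C = 19.2/1.65 = 11.6364; K_W = (4C−1)/(4C−4)+0.615/C = 1.1234
τ_max = K_W·8FD/(πd³) = 1.1234·119.99 = 134.8 MPa
τ_max > 81.7 MPa → exceeds allowable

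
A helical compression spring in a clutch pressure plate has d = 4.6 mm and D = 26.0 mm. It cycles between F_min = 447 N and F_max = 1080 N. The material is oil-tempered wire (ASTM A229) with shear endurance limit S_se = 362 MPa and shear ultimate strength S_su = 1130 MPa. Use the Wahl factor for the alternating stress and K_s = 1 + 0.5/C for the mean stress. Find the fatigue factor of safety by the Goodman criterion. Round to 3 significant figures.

0.796

C = D/d = 26.0/4.6 = 5.6522; K_W = (4C−1)/(4C−4)+0.615/C = 1.2700; K_s = 1+0.5/C = 1.0885
F_a = (F_max−F_min)/2 = 316.5 N; F_m = (F_max+F_min)/2 = 763.5 N
τ_a = K_W·8F_aD/(πd³) = 1.2700 × 215.28 = 273.42 MPa
τ_m = K_s·8F_mD/(πd³) = 1.0885 × 519.34 = 565.28 MPa
Goodman: 1/n_f = τ_a/S_se + τ_m/S_su = 273.42/362 + 565.28/1130 = 0.75529 + 0.50025 = 1.2555
n_f = 1/1.2555 = 0.7965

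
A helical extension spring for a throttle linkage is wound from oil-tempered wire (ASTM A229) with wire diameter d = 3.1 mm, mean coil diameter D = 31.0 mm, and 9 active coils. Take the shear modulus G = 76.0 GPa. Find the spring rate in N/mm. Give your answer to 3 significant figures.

k = Gd⁴/(8D³N_a) = (76.0×10³ × 3.1⁴) / (8 × 31.0³ × 9)
  = 7.01876e+06 / 2.14495e+06 = 3.2722 N/mm

3.27 N/mm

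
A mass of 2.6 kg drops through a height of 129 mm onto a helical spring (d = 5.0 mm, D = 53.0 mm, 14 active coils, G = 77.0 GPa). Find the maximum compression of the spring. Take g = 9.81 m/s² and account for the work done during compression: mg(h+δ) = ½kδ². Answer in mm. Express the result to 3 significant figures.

57.4 mm

k = Gd⁴/(8D³N_a) = (77.0×10³)(5.0⁴)/(8·53.0³·14) = 2.8862 N/mm
W = mg = 2.6 × 9.81 = 25.506 N
½kδ² − Wδ − Wh = 0 → δ = (W + √(W² + 2kWh))/k
δ = (25.506 + √(650.56 + 18992.7))/2.8862 = (25.506 + 140.15)/2.8862 = 57.398 mm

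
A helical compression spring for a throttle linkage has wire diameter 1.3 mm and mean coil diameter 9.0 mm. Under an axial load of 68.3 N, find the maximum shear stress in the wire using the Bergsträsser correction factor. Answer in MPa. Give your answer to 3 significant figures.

Spring index C = D/d = 9.0/1.3 = 6.9231
K_B = (4C+2)/(4C−3) = 29.692/24.692 = 1.2025
τ₀ = 8FD/(πd³) = 8·68.3·9.0/(π·1.3³) = 4917.6/6.9021 = 712.48 MPa
τ_max = K·τ₀ = 1.2025 × 712.48 = 856.75 MPa

857 MPa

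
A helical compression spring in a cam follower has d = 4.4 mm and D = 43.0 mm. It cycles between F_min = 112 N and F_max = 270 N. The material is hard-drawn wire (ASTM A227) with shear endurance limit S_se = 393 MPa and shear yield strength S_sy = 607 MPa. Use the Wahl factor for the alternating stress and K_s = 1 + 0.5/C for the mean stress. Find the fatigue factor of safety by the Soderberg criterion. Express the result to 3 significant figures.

C = D/d = 43.0/4.4 = 9.7727; K_W = (4C−1)/(4C−4)+0.615/C = 1.1484; K_s = 1+0.5/C = 1.0512
F_a = (F_max−F_min)/2 = 79 N; F_m = (F_max+F_min)/2 = 191 N
τ_a = K_W·8F_aD/(πd³) = 1.1484 × 101.55 = 116.62 MPa
τ_m = K_s·8F_mD/(πd³) = 1.0512 × 245.52 = 258.08 MPa
Soderberg: 1/n_f = τ_a/S_se + τ_m/S_sy = 116.62/393 + 258.08/607 = 0.29675 + 0.42517 = 0.72192
n_f = 1/0.72192 = 1.385

1.39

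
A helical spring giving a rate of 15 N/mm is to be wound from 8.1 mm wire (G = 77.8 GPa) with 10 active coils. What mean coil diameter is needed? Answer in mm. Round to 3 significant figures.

D = (Gd⁴/(8N_a·k))^(1/3) = (77.8×10³·8.1⁴/(8·10·15))^(1/3)
  = (279086)^(1/3) = 65.3501 mm

65.4 mm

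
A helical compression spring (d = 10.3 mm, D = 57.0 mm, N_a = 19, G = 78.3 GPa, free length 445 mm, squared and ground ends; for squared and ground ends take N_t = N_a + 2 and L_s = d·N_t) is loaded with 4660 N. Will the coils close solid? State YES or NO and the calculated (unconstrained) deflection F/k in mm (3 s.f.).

NO, δ = 149 mm

k = Gd⁴/(8D³N_a) = (78.3×10³)(10.3⁴)/(8·57.0³·19) = 31.307 N/mm
N_t = 21; L_s = 10.3·21 = 216.3 mm; δ_solid = L₀ − L_s = 445 − 216.3 = 228.7 mm
δ = F/k = 4660/31.307 = 148.85 mm
δ < δ_solid → spring does not go solid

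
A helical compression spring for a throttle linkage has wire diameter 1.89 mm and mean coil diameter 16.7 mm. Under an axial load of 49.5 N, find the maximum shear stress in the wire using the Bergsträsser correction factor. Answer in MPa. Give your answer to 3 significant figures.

360 MPa

Spring index C = D/d = 16.7/1.89 = 8.8360
K_B = (4C+2)/(4C−3) = 37.344/32.344 = 1.1546
τ₀ = 8FD/(πd³) = 8·49.5·16.7/(π·1.89³) = 6613.2/21.21 = 311.8 MPa
τ_max = K·τ₀ = 1.1546 × 311.8 = 360 MPa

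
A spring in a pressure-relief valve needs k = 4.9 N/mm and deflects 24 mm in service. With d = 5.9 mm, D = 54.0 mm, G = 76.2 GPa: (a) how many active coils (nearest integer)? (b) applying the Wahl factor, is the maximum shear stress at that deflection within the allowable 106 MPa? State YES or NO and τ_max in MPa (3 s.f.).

(a) 15 coils; (b) YES, τ_max = 91.0 MPa

N_a = Gd⁴/(8D³k) = (76.2×10³)(5.9⁴)/(8·54.0³·4.9) = 14.96 → N_a = 15
Actual rate k = Gd⁴/(8D³·15) = 4.8865 N/mm
Working load F = kδ = 4.8865·24 = 117.28 N
C = 54.0/5.9 = 9.1525; K_W = (4C−1)/(4C−4)+0.615/C = 1.1592
τ_max = K_W·8FD/(πd³) = 1.1592·78.522 = 91.022 MPa
τ_max ≤ 106 MPa → acceptable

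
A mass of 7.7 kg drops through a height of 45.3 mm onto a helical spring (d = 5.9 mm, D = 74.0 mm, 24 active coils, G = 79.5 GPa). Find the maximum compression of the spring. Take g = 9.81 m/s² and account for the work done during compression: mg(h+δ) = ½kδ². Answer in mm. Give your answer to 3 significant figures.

k = Gd⁴/(8D³N_a) = (79.5×10³)(5.9⁴)/(8·74.0³·24) = 1.2382 N/mm
W = mg = 7.7 × 9.81 = 75.537 N
½kδ² − Wδ − Wh = 0 → δ = (W + √(W² + 2kWh))/k
δ = (75.537 + √(5705.8 + 8473.58))/1.2382 = (75.537 + 119.08)/1.2382 = 157.18 mm

157 mm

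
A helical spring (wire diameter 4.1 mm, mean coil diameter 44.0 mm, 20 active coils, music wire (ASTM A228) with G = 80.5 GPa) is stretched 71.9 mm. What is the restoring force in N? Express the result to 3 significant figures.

k = Gd⁴/(8D³N_a) = (80.5×10³)(4.1⁴)/(8·44.0³·20) = 1.669 N/mm
F = k·δ = 1.669 × 71.9 = 120 N

120 N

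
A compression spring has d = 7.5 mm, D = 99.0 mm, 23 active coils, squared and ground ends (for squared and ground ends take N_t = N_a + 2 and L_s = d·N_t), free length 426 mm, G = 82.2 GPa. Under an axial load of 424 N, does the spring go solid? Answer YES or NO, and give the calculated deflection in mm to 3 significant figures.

k = Gd⁴/(8D³N_a) = (82.2×10³)(7.5⁴)/(8·99.0³·23) = 1.4568 N/mm
N_t = 25; L_s = 7.5·25 = 187.5 mm; δ_solid = L₀ − L_s = 426 − 187.5 = 238.5 mm
δ = F/k = 424/1.4568 = 291.05 mm
δ ≥ δ_solid → spring goes solid

YES, δ = 291 mm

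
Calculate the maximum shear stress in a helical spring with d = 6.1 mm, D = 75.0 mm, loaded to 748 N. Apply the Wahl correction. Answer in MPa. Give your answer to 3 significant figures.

703 MPa

Spring index C = D/d = 75.0/6.1 = 12.2951
K_W = (4C−1)/(4C−4) + 0.615/C = 48.180/45.180 + 0.0500 = 1.1164
τ₀ = 8FD/(πd³) = 8·748·75.0/(π·6.1³) = 448800/713.08 = 629.38 MPa
τ_max = K·τ₀ = 1.1164 × 629.38 = 702.65 MPa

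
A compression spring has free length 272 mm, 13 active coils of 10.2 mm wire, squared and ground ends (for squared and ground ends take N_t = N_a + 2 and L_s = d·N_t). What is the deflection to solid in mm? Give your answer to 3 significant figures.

119 mm

N_t = 15; L_s = 10.2·15 = 153 mm
δ_solid = L₀ − L_s = 272 − 153 = 119 mm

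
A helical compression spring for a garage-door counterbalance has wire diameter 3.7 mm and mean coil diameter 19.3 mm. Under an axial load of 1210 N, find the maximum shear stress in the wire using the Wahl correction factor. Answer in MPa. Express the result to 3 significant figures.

1520 MPa

Spring index C = D/d = 19.3/3.7 = 5.2162
K_W = (4C−1)/(4C−4) + 0.615/C = 19.865/16.865 + 0.1179 = 1.2958
τ₀ = 8FD/(πd³) = 8·1210·19.3/(π·3.7³) = 186824/159.13 = 1174 MPa
τ_max = K·τ₀ = 1.2958 × 1174 = 1521.3 MPa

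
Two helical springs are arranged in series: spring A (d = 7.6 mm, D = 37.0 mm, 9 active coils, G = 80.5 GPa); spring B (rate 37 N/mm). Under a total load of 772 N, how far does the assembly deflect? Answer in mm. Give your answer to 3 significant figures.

k_A = Gd⁴/(8D³N_a) = (80.5×10³)(7.6⁴)/(8·37.0³·9) = 73.64 N/mm
Series: 1/k_eq = 1/73.64 + 1/37 = 0.040607; k_eq = 24.627 N/mm
δ = F/k_eq = 772/24.627 = 31.348 mm

31.3 mm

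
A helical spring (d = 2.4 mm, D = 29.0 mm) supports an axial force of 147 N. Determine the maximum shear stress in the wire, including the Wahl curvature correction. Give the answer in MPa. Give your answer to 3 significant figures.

878 MPa

Spring index C = D/d = 29.0/2.4 = 12.0833
K_W = (4C−1)/(4C−4) + 0.615/C = 47.333/44.333 + 0.0509 = 1.1186
τ₀ = 8FD/(πd³) = 8·147·29.0/(π·2.4³) = 34104/43.429 = 785.27 MPa
τ_max = K·τ₀ = 1.1186 × 785.27 = 878.38 MPa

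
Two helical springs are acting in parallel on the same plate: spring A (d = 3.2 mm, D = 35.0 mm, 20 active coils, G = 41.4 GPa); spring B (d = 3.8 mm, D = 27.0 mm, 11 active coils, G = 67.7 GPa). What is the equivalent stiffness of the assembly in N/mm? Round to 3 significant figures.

8.78 N/mm

k_A = Gd⁴/(8D³N_a) = (41.4×10³)(3.2⁴)/(8·35.0³·20) = 0.63281 N/mm
k_B = Gd⁴/(8D³N_a) = (67.7×10³)(3.8⁴)/(8·27.0³·11) = 8.1498 N/mm
Parallel: k_eq = 0.63281 + 8.1498 = 8.7827 N/mm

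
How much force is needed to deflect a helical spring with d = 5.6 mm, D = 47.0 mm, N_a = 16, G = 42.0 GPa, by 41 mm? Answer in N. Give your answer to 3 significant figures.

127 N

k = Gd⁴/(8D³N_a) = (42.0×10³)(5.6⁴)/(8·47.0³·16) = 3.1081 N/mm
F = k·δ = 3.1081 × 41 = 127.43 N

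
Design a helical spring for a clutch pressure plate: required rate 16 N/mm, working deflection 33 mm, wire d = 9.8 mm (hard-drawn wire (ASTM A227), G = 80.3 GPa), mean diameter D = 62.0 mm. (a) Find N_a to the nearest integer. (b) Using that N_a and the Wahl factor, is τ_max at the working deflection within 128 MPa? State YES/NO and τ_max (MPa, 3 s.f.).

(a) 24 coils; (b) YES, τ_max = 111 MPa

N_a = Gd⁴/(8D³k) = (80.3×10³)(9.8⁴)/(8·62.0³·16) = 24.28 → N_a = 24
Actual rate k = Gd⁴/(8D³·24) = 16.186 N/mm
Working load F = kδ = 16.186·33 = 534.14 N
C = 62.0/9.8 = 6.3265; K_W = (4C−1)/(4C−4)+0.615/C = 1.2380
τ_max = K_W·8FD/(πd³) = 1.2380·89.601 = 110.93 MPa
τ_max ≤ 128 MPa → acceptable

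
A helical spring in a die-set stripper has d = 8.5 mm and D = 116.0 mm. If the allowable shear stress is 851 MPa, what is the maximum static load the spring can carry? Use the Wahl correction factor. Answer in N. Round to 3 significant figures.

C = D/d = 116.0/8.5 = 13.6471
K_W = (4C−1)/(4C−4) + 0.615/C = 53.588/50.588 + 0.0451 = 1.1044
τ_max = K·8FD/(πd³) → F_max = τ_allow·πd³/(8DK)
F_max = 851·π·8.5³/(8·116.0·1.1044) = 1.6419e+06/1024.9 = 1602 N

1600 N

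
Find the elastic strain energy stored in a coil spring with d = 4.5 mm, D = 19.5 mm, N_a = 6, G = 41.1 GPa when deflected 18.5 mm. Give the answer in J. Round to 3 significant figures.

8.10 J

k = Gd⁴/(8D³N_a) = (41.1×10³)(4.5⁴)/(8·19.5³·6) = 47.353 N/mm
U = ½kδ² = 0.5 × 47.353 × 18.5² = 8103.3 N·mm = 8.1033 J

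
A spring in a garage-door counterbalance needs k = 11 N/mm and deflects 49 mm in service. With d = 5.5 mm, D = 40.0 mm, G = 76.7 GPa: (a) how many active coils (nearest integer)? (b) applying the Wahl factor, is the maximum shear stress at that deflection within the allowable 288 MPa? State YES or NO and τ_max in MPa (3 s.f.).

N_a = Gd⁴/(8D³k) = (76.7×10³)(5.5⁴)/(8·40.0³·11) = 12.46 → N_a = 12
Actual rate k = Gd⁴/(8D³·12) = 11.423 N/mm
Working load F = kδ = 11.423·49 = 559.75 N
C = 40.0/5.5 = 7.2727; K_W = (4C−1)/(4C−4)+0.615/C = 1.2041
τ_max = K_W·8FD/(πd³) = 1.2041·342.69 = 412.64 MPa
τ_max > 288 MPa → exceeds allowable

(a) 12 coils; (b) NO, τ_max = 413 MPa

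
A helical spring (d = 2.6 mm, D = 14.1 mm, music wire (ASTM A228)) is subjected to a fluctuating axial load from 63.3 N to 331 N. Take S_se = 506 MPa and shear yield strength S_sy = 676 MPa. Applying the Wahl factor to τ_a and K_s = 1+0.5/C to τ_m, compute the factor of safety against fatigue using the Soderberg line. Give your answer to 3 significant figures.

0.744

C = D/d = 14.1/2.6 = 5.4231; K_W = (4C−1)/(4C−4)+0.615/C = 1.2830; K_s = 1+0.5/C = 1.0922
F_a = (F_max−F_min)/2 = 133.85 N; F_m = (F_max+F_min)/2 = 197.15 N
τ_a = K_W·8F_aD/(πd³) = 1.2830 × 273.44 = 350.81 MPa
τ_m = K_s·8F_mD/(πd³) = 1.0922 × 402.75 = 439.88 MPa
Soderberg: 1/n_f = τ_a/S_se + τ_m/S_sy = 350.81/506 + 439.88/676 = 0.69330 + 0.65072 = 1.344
n_f = 1/1.344 = 0.744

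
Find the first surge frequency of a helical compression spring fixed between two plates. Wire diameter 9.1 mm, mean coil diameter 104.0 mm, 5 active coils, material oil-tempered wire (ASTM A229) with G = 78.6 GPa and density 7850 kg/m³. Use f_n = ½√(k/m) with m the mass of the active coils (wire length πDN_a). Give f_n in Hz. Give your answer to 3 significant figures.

59.9 Hz

k = Gd⁴/(8D³N_a) = (78.6×10³)(9.1⁴)/(8·104.0³·5) = 11.979 N/mm = 11979 N/m
Wire length L = πDN_a = π·104.0·5 = 1633.6 mm
m = ρ·(πd²/4)·L = 7850 × 65.039×10⁻⁶ m² × 1.6336 m = 0.83406 kg
f_n = ½√(k/m) = 0.5·√(11979/0.83406) = 0.5·√(14363) = 59.922 Hz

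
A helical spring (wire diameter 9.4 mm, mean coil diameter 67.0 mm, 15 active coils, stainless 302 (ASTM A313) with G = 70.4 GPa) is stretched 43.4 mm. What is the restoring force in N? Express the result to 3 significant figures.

k = Gd⁴/(8D³N_a) = (70.4×10³)(9.4⁴)/(8·67.0³·15) = 15.229 N/mm
F = k·δ = 15.229 × 43.4 = 660.95 N

661 N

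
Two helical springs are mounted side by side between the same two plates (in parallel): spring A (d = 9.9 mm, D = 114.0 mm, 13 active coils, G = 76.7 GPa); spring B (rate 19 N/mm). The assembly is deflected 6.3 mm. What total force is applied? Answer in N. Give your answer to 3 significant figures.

150 N

k_A = Gd⁴/(8D³N_a) = (76.7×10³)(9.9⁴)/(8·114.0³·13) = 4.7818 N/mm
Parallel: k_eq = 4.7818 + 19 = 23.782 N/mm
F = k_eq·δ = 23.782·6.3 = 149.83 N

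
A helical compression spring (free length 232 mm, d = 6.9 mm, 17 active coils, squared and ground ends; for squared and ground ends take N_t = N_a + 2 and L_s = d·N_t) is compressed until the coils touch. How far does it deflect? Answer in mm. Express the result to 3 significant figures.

N_t = 19; L_s = 6.9·19 = 131.1 mm
δ_solid = L₀ − L_s = 232 − 131.1 = 100.9 mm

101 mm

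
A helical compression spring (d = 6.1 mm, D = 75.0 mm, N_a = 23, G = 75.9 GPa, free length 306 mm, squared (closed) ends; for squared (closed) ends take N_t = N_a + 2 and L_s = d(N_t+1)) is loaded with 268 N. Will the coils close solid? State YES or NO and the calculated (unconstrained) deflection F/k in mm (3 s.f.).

k = Gd⁴/(8D³N_a) = (75.9×10³)(6.1⁴)/(8·75.0³·23) = 1.3538 N/mm
N_t = 25; L_s = 6.1·26 = 158.6 mm; δ_solid = L₀ − L_s = 306 − 158.6 = 147.4 mm
δ = F/k = 268/1.3538 = 197.96 mm
δ ≥ δ_solid → spring goes solid

YES, δ = 198 mm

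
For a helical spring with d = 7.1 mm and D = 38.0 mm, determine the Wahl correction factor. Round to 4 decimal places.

1.2872

C = D/d = 38.0/7.1 = 5.3521
K_W = (4C−1)/(4C−4) + 0.615/C = 20.408/17.408 + 0.1149 = 1.2872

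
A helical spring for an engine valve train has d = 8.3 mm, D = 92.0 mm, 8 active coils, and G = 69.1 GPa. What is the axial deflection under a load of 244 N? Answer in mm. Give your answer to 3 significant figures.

k = Gd⁴/(8D³N_a) = (69.1×10³)(8.3⁴)/(8·92.0³·8) = 6.5803 N/mm
δ = F/k = 244 / 6.5803 = 37.08 mm

37.1 mm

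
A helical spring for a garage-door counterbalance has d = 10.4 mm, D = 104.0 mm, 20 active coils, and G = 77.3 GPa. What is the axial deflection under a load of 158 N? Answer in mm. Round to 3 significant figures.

31.4 mm

k = Gd⁴/(8D³N_a) = (77.3×10³)(10.4⁴)/(8·104.0³·20) = 5.0245 N/mm
δ = F/k = 158 / 5.0245 = 31.446 mm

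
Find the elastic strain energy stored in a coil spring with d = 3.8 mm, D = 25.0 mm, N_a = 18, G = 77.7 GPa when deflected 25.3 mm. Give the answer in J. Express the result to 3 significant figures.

k = Gd⁴/(8D³N_a) = (77.7×10³)(3.8⁴)/(8·25.0³·18) = 7.2007 N/mm
U = ½kδ² = 0.5 × 7.2007 × 25.3² = 2304.5 N·mm = 2.3045 J

2.30 J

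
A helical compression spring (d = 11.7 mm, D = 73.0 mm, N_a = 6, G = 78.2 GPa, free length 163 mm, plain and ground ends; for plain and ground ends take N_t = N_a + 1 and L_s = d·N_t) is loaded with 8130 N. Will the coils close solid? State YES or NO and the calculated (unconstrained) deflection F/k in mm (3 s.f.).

YES, δ = 104 mm

k = Gd⁴/(8D³N_a) = (78.2×10³)(11.7⁴)/(8·73.0³·6) = 78.477 N/mm
N_t = 7; L_s = 11.7·7 = 81.9 mm; δ_solid = L₀ − L_s = 163 − 81.9 = 81.1 mm
δ = F/k = 8130/78.477 = 103.6 mm
δ ≥ δ_solid → spring goes solid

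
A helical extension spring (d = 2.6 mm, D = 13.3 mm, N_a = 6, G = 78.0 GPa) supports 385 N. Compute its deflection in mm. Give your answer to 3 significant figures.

k = Gd⁴/(8D³N_a) = (78.0×10³)(2.6⁴)/(8·13.3³·6) = 31.564 N/mm
δ = F/k = 385 / 31.564 = 12.197 mm

12.2 mm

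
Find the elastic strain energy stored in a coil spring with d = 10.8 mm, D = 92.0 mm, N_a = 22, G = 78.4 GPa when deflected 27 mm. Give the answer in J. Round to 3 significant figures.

2.84 J

k = Gd⁴/(8D³N_a) = (78.4×10³)(10.8⁴)/(8·92.0³·22) = 7.7828 N/mm
U = ½kδ² = 0.5 × 7.7828 × 27² = 2836.8 N·mm = 2.8368 J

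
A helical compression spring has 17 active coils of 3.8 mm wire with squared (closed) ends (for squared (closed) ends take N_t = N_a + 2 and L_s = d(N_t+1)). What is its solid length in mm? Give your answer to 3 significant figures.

squared (closed) ends: N_t = N_a + 2 = 17 + 2 = 19
L_s = d·(N_t+1) = 3.8 × 20 = 76 mm

76.0 mm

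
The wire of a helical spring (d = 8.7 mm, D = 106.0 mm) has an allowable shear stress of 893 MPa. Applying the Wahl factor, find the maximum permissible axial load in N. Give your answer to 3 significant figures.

C = D/d = 106.0/8.7 = 12.1839
K_W = (4C−1)/(4C−4) + 0.615/C = 47.736/44.736 + 0.0505 = 1.1175
τ_max = K·8FD/(πd³) → F_max = τ_allow·πd³/(8DK)
F_max = 893·π·8.7³/(8·106.0·1.1175) = 1.8474e+06/947.67 = 1949.4 N

1950 N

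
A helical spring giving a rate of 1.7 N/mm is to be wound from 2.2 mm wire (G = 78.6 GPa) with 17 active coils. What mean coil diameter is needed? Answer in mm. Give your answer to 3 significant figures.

D = (Gd⁴/(8N_a·k))^(1/3) = (78.6×10³·2.2⁴/(8·17·1.7))^(1/3)
  = (7963.89)^(1/3) = 19.9699 mm

20.0 mm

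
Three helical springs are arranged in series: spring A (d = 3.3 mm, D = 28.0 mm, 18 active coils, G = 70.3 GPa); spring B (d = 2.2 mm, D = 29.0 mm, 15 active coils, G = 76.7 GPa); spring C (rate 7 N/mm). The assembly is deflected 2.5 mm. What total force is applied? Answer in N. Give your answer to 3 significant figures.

1.16 N

k_A = Gd⁴/(8D³N_a) = (70.3×10³)(3.3⁴)/(8·28.0³·18) = 2.6374 N/mm
k_B = Gd⁴/(8D³N_a) = (76.7×10³)(2.2⁴)/(8·29.0³·15) = 0.61392 N/mm
Series: 1/k_eq = 1/2.6374 + 1/0.61392 + 1/7 = 2.1509; k_eq = 0.46492 N/mm
F = k_eq·δ = 0.46492·2.5 = 1.1623 N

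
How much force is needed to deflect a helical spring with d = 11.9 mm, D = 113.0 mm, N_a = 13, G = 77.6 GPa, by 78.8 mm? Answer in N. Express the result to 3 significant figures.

817 N

k = Gd⁴/(8D³N_a) = (77.6×10³)(11.9⁴)/(8·113.0³·13) = 10.37 N/mm
F = k·δ = 10.37 × 78.8 = 817.16 N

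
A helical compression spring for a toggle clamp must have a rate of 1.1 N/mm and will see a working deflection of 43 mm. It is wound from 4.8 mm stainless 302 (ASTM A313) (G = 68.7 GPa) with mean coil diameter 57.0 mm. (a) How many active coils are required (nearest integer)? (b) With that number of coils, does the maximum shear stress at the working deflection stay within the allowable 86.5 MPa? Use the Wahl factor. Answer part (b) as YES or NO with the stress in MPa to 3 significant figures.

(a) 22 coils; (b) YES, τ_max = 70.8 MPa

N_a = Gd⁴/(8D³k) = (68.7×10³)(4.8⁴)/(8·57.0³·1.1) = 22.38 → N_a = 22
Actual rate k = Gd⁴/(8D³·22) = 1.1189 N/mm
Working load F = kδ = 1.1189·43 = 48.112 N
C = 57.0/4.8 = 11.8750; K_W = (4C−1)/(4C−4)+0.615/C = 1.1208
τ_max = K_W·8FD/(πd³) = 1.1208·63.146 = 70.771 MPa
τ_max ≤ 86.5 MPa → acceptable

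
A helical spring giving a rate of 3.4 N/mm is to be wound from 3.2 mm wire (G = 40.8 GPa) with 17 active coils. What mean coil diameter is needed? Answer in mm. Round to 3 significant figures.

21.0 mm

D = (Gd⁴/(8N_a·k))^(1/3) = (40.8×10³·3.2⁴/(8·17·3.4))^(1/3)
  = (9252.14)^(1/3) = 20.9933 mm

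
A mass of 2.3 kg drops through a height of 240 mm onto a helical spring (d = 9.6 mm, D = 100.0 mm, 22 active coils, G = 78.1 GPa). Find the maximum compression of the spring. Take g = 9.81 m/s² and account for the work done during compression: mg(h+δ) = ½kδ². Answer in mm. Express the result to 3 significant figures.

k = Gd⁴/(8D³N_a) = (78.1×10³)(9.6⁴)/(8·100.0³·22) = 3.769 N/mm
W = mg = 2.3 × 9.81 = 22.563 N
½kδ² − Wδ − Wh = 0 → δ = (W + √(W² + 2kWh))/k
δ = (22.563 + √(509.09 + 40818.9))/3.769 = (22.563 + 203.29)/3.769 = 59.925 mm

59.9 mm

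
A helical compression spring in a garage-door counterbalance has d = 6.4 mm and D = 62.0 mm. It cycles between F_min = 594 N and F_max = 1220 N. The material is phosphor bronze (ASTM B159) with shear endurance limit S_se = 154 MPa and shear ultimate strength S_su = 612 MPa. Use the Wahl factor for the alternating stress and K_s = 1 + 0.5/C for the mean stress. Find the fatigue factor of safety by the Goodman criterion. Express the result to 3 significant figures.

C = D/d = 62.0/6.4 = 9.6875; K_W = (4C−1)/(4C−4)+0.615/C = 1.1498; K_s = 1+0.5/C = 1.0516
F_a = (F_max−F_min)/2 = 313 N; F_m = (F_max+F_min)/2 = 907 N
τ_a = K_W·8F_aD/(πd³) = 1.1498 × 188.51 = 216.75 MPa
τ_m = K_s·8F_mD/(πd³) = 1.0516 × 546.26 = 574.45 MPa
Goodman: 1/n_f = τ_a/S_se + τ_m/S_su = 216.75/154 + 574.45/612 = 1.40748 + 0.93865 = 2.3461
n_f = 1/2.3461 = 0.4262

0.426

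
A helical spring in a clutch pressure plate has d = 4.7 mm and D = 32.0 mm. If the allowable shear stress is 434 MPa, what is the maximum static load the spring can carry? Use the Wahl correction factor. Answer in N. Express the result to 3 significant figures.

453 N

C = D/d = 32.0/4.7 = 6.8085
K_W = (4C−1)/(4C−4) + 0.615/C = 26.234/23.234 + 0.0903 = 1.2194
τ_max = K·8FD/(πd³) → F_max = τ_allow·πd³/(8DK)
F_max = 434·π·4.7³/(8·32.0·1.2194) = 1.4156e+05/312.18 = 453.45 N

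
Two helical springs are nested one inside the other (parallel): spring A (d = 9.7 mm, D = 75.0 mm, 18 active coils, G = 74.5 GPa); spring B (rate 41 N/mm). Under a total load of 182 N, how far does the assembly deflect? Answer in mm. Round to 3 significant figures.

k_A = Gd⁴/(8D³N_a) = (74.5×10³)(9.7⁴)/(8·75.0³·18) = 10.857 N/mm
Parallel: k_eq = 10.857 + 41 = 51.857 N/mm
δ = F/k_eq = 182/51.857 = 3.5097 mm

3.51 mm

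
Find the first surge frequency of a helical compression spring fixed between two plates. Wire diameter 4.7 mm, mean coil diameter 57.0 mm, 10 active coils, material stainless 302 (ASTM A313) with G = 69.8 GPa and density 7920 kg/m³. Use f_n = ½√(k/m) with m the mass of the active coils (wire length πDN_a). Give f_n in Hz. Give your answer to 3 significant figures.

48.3 Hz

k = Gd⁴/(8D³N_a) = (69.8×10³)(4.7⁴)/(8·57.0³·10) = 2.299 N/mm = 2299 N/m
Wire length L = πDN_a = π·57.0·10 = 1790.7 mm
m = ρ·(πd²/4)·L = 7920 × 17.349×10⁻⁶ m² × 1.7907 m = 0.24606 kg
f_n = ½√(k/m) = 0.5·√(2299/0.24606) = 0.5·√(9343.2) = 48.33 Hz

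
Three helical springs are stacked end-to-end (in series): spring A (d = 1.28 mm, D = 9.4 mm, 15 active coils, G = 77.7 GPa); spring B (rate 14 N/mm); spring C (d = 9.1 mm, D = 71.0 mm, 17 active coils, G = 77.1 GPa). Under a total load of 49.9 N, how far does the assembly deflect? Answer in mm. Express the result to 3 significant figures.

32.0 mm

k_A = Gd⁴/(8D³N_a) = (77.7×10³)(1.28⁴)/(8·9.4³·15) = 2.0926 N/mm
k_C = Gd⁴/(8D³N_a) = (77.1×10³)(9.1⁴)/(8·71.0³·17) = 10.862 N/mm
Series: 1/k_eq = 1/2.0926 + 1/14 + 1/10.862 = 0.64136; k_eq = 1.5592 N/mm
δ = F/k_eq = 49.9/1.5592 = 32.004 mm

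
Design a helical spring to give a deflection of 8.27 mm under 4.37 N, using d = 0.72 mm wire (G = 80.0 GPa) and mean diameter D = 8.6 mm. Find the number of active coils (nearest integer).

8

Required rate k = F/δ = 4.37/8.27 = 0.52842 N/mm
N_a = Gd⁴/(8D³k) = (80.0×10³ × 0.72⁴)/(8 × 8.6³ × 0.52842)
    = 21499.1 / 2688.82 = 7.996 → 8 coils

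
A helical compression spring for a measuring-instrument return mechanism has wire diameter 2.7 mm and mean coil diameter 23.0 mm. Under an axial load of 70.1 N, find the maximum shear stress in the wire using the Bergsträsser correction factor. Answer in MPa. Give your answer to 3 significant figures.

Spring index C = D/d = 23.0/2.7 = 8.5185
K_B = (4C+2)/(4C−3) = 36.074/31.074 = 1.1609
τ₀ = 8FD/(πd³) = 8·70.1·23.0/(π·2.7³) = 12898.4/61.836 = 208.59 MPa
τ_max = K·τ₀ = 1.1609 × 208.59 = 242.15 MPa

242 MPa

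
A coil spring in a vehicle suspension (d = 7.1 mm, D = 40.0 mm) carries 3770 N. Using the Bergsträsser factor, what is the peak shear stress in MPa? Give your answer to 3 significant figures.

1350 MPa

Spring index C = D/d = 40.0/7.1 = 5.6338
K_B = (4C+2)/(4C−3) = 24.535/19.535 = 1.2559
τ₀ = 8FD/(πd³) = 8·3770·40.0/(π·7.1³) = 1.2064e+06/1124.4 = 1072.9 MPa
τ_max = K·τ₀ = 1.2559 × 1072.9 = 1347.5 MPa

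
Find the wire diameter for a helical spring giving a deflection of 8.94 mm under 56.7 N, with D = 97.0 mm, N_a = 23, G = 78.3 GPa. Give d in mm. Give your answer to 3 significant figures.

10.8 mm

Required rate k = F/δ = 56.7/8.94 = 6.3423 N/mm
d = (8D³N_a·k / G)^(1/4) = (8·97.0³·23·6.3423 / (78.3×10³))^0.25
  = (13602)^0.25 = 10.7995 mm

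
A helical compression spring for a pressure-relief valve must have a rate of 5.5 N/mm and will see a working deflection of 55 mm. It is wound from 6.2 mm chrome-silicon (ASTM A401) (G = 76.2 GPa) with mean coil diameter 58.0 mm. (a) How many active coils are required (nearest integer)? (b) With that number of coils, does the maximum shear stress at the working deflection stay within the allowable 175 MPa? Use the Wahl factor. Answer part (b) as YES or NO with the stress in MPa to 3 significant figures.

(a) 13 coils; (b) NO, τ_max = 219 MPa

N_a = Gd⁴/(8D³k) = (76.2×10³)(6.2⁴)/(8·58.0³·5.5) = 13.12 → N_a = 13
Actual rate k = Gd⁴/(8D³·13) = 5.5489 N/mm
Working load F = kδ = 5.5489·55 = 305.19 N
C = 58.0/6.2 = 9.3548; K_W = (4C−1)/(4C−4)+0.615/C = 1.1555
τ_max = K_W·8FD/(πd³) = 1.1555·189.13 = 218.54 MPa
τ_max > 175 MPa → exceeds allowable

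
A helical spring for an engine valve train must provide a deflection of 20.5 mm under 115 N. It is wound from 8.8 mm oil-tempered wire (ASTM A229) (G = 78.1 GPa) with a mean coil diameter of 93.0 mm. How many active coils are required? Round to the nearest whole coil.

13

Required rate k = F/δ = 115/20.5 = 5.6098 N/mm
N_a = Gd⁴/(8D³k) = (78.1×10³ × 8.8⁴)/(8 × 93.0³ × 5.6098)
    = 4.68362e+08 / 3.6098e+07 = 12.97 → 13 coils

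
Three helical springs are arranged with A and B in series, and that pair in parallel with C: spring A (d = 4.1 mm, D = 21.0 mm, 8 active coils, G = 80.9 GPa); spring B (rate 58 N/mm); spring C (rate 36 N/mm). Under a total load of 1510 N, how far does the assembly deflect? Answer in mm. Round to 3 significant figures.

k_A = Gd⁴/(8D³N_a) = (80.9×10³)(4.1⁴)/(8·21.0³·8) = 38.57 N/mm
Springs A,B series: k_AB = 1/(1/38.57+1/58) = 23.165 N/mm; parallel with C: k_eq = 23.165+36 = 59.165 N/mm
δ = F/k_eq = 1510/59.165 = 25.522 mm

25.5 mm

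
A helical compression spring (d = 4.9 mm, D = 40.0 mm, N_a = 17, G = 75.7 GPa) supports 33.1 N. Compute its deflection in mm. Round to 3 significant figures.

k = Gd⁴/(8D³N_a) = (75.7×10³)(4.9⁴)/(8·40.0³·17) = 5.0137 N/mm
δ = F/k = 33.1 / 5.0137 = 6.6019 mm

6.60 mm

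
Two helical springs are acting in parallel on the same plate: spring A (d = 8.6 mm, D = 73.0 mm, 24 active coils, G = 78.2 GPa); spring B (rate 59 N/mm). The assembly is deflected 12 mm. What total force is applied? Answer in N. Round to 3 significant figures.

k_A = Gd⁴/(8D³N_a) = (78.2×10³)(8.6⁴)/(8·73.0³·24) = 5.727 N/mm
Parallel: k_eq = 5.727 + 59 = 64.727 N/mm
F = k_eq·δ = 64.727·12 = 776.72 N

777 N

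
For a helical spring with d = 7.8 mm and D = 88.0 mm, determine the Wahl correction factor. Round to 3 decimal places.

1.127

C = D/d = 88.0/7.8 = 11.2821
K_W = (4C−1)/(4C−4) + 0.615/C = 44.128/41.128 + 0.0545 = 1.1275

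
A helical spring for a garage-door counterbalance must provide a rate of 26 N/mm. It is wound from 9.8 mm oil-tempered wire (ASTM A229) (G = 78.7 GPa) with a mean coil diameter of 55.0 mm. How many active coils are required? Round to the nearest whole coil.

21

N_a = Gd⁴/(8D³k) = (78.7×10³ × 9.8⁴)/(8 × 55.0³ × 26)
    = 7.25904e+08 / 3.4606e+07 = 20.98 → 21 coils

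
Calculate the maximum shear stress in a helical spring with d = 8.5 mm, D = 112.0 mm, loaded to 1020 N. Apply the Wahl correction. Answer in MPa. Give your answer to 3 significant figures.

Spring index C = D/d = 112.0/8.5 = 13.1765
K_W = (4C−1)/(4C−4) + 0.615/C = 51.706/48.706 + 0.0467 = 1.1083
τ₀ = 8FD/(πd³) = 8·1020·112.0/(π·8.5³) = 913920/1929.3 = 473.7 MPa
τ_max = K·τ₀ = 1.1083 × 473.7 = 524.98 MPa

525 MPa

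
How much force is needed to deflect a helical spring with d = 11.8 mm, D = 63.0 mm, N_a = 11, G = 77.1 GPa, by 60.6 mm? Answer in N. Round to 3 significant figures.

k = Gd⁴/(8D³N_a) = (77.1×10³)(11.8⁴)/(8·63.0³·11) = 67.933 N/mm
F = k·δ = 67.933 × 60.6 = 4116.7 N

4120 N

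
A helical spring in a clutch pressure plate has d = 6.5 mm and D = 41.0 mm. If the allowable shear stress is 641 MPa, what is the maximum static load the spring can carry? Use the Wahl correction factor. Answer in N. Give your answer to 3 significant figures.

C = D/d = 41.0/6.5 = 6.3077
K_W = (4C−1)/(4C−4) + 0.615/C = 24.231/21.231 + 0.0975 = 1.2388
τ_max = K·8FD/(πd³) → F_max = τ_allow·πd³/(8DK)
F_max = 641·π·6.5³/(8·41.0·1.2388) = 5.5303e+05/406.33 = 1361 N

1360 N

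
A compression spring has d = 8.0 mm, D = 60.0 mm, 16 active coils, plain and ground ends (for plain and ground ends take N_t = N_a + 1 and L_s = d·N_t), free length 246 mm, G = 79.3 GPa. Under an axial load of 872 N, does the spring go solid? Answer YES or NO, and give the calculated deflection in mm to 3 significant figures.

k = Gd⁴/(8D³N_a) = (79.3×10³)(8.0⁴)/(8·60.0³·16) = 11.748 N/mm
N_t = 17; L_s = 8.0·17 = 136 mm; δ_solid = L₀ − L_s = 246 − 136 = 110 mm
δ = F/k = 872/11.748 = 74.224 mm
δ < δ_solid → spring does not go solid

NO, δ = 74.2 mm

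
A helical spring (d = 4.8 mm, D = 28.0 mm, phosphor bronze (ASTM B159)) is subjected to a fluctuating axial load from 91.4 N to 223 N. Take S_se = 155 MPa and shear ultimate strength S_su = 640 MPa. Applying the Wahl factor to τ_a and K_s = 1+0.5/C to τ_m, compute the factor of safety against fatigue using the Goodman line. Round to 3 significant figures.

1.93

C = D/d = 28.0/4.8 = 5.8333; K_W = (4C−1)/(4C−4)+0.615/C = 1.2606; K_s = 1+0.5/C = 1.0857
F_a = (F_max−F_min)/2 = 65.8 N; F_m = (F_max+F_min)/2 = 157.2 N
τ_a = K_W·8F_aD/(πd³) = 1.2606 × 42.423 = 53.478 MPa
τ_m = K_s·8F_mD/(πd³) = 1.0857 × 101.35 = 110.04 MPa
Goodman: 1/n_f = τ_a/S_se + τ_m/S_su = 53.478/155 + 110.04/640 = 0.34502 + 0.17193 = 0.51696
n_f = 1/0.51696 = 1.934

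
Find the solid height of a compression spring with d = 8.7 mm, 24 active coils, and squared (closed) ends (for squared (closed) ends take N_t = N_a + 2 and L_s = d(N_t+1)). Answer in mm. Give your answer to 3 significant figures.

235 mm

squared (closed) ends: N_t = N_a + 2 = 24 + 2 = 26
L_s = d·(N_t+1) = 8.7 × 27 = 234.9 mm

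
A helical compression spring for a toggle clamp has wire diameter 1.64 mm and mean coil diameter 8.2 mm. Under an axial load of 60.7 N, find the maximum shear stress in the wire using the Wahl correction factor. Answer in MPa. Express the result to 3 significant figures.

Spring index C = D/d = 8.2/1.64 = 5.0000
K_W = (4C−1)/(4C−4) + 0.615/C = 19.000/16.000 + 0.1230 = 1.3105
τ₀ = 8FD/(πd³) = 8·60.7·8.2/(π·1.64³) = 3981.92/13.857 = 287.35 MPa
τ_max = K·τ₀ = 1.3105 × 287.35 = 376.57 MPa

377 MPa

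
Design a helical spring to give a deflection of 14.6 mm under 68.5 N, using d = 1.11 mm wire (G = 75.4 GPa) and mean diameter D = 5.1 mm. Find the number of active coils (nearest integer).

Required rate k = F/δ = 68.5/14.6 = 4.6918 N/mm
N_a = Gd⁴/(8D³k) = (75.4×10³ × 1.11⁴)/(8 × 5.1³ × 4.6918)
    = 114463 / 4978.96 = 22.99 → 23 coils

23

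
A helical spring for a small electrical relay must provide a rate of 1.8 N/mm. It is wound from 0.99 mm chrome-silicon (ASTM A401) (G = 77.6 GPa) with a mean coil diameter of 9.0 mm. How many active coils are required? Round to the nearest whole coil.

7

N_a = Gd⁴/(8D³k) = (77.6×10³ × 0.99⁴)/(8 × 9.0³ × 1.8)
    = 74542.3 / 10497.6 = 7.101 → 7 coils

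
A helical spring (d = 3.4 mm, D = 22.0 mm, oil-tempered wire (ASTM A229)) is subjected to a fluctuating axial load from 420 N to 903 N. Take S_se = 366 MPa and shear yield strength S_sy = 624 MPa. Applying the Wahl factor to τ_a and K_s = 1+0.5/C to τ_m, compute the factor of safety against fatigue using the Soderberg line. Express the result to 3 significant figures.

0.359

C = D/d = 22.0/3.4 = 6.4706; K_W = (4C−1)/(4C−4)+0.615/C = 1.2321; K_s = 1+0.5/C = 1.0773
F_a = (F_max−F_min)/2 = 241.5 N; F_m = (F_max+F_min)/2 = 661.5 N
τ_a = K_W·8F_aD/(πd³) = 1.2321 × 344.23 = 424.13 MPa
τ_m = K_s·8F_mD/(πd³) = 1.0773 × 942.88 = 1015.7 MPa
Soderberg: 1/n_f = τ_a/S_se + τ_m/S_sy = 424.13/366 + 1015.7/624 = 1.15884 + 1.62778 = 2.7866
n_f = 1/2.7866 = 0.3589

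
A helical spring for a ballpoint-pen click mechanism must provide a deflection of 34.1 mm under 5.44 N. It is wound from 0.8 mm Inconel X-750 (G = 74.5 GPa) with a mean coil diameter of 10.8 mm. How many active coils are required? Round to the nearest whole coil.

Required rate k = F/δ = 5.44/34.1 = 0.15953 N/mm
N_a = Gd⁴/(8D³k) = (74.5×10³ × 0.8⁴)/(8 × 10.8³ × 0.15953)
    = 30515.2 / 1607.7 = 18.98 → 19 coils

19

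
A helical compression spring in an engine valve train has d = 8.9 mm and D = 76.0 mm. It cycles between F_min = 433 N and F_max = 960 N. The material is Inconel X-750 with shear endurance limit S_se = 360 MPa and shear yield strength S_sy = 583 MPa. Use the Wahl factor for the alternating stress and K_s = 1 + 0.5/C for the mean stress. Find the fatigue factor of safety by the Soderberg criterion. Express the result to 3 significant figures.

C = D/d = 76.0/8.9 = 8.5393; K_W = (4C−1)/(4C−4)+0.615/C = 1.1715; K_s = 1+0.5/C = 1.0586
F_a = (F_max−F_min)/2 = 263.5 N; F_m = (F_max+F_min)/2 = 696.5 N
τ_a = K_W·8F_aD/(πd³) = 1.1715 × 72.338 = 84.743 MPa
τ_m = K_s·8F_mD/(πd³) = 1.0586 × 191.21 = 202.4 MPa
Soderberg: 1/n_f = τ_a/S_se + τ_m/S_sy = 84.743/360 + 202.4/583 = 0.23540 + 0.34718 = 0.58257
n_f = 1/0.58257 = 1.717

1.72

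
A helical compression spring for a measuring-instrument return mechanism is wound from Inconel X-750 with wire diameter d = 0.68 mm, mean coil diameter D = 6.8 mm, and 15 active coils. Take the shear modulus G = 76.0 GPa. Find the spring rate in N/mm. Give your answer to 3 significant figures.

k = Gd⁴/(8D³N_a) = (76.0×10³ × 0.68⁴) / (8 × 6.8³ × 15)
  = 16249.8 / 37731.8 = 0.43067 N/mm

0.431 N/mm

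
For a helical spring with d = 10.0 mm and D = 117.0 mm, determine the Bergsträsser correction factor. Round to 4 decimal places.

1.1142

C = D/d = 117.0/10.0 = 11.7000
K_B = (4C+2)/(4C−3) = 48.800/43.800 = 1.1142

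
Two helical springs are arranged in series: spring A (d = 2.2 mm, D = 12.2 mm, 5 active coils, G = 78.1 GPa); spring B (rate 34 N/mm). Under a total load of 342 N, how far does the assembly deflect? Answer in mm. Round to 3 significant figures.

23.6 mm

k_A = Gd⁴/(8D³N_a) = (78.1×10³)(2.2⁴)/(8·12.2³·5) = 25.188 N/mm
Series: 1/k_eq = 1/25.188 + 1/34 = 0.069112; k_eq = 14.469 N/mm
δ = F/k_eq = 342/14.469 = 23.636 mm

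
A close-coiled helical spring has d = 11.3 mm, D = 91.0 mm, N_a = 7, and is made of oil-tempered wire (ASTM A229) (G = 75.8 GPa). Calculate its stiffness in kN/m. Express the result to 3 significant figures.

29.3 kN/m

k = Gd⁴/(8D³N_a) = (75.8×10³ × 11.3⁴) / (8 × 91.0³ × 7)
  = 1.2359e+09 / 4.22e+07 = 29.287 N/mm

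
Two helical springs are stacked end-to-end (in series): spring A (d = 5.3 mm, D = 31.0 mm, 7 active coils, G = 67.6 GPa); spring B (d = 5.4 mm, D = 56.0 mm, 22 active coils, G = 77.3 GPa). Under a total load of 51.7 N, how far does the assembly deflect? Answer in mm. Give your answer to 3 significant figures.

25.9 mm

k_A = Gd⁴/(8D³N_a) = (67.6×10³)(5.3⁴)/(8·31.0³·7) = 31.973 N/mm
k_B = Gd⁴/(8D³N_a) = (77.3×10³)(5.4⁴)/(8·56.0³·22) = 2.1266 N/mm
Series: 1/k_eq = 1/31.973 + 1/2.1266 = 0.50152; k_eq = 1.9939 N/mm
δ = F/k_eq = 51.7/1.9939 = 25.929 mm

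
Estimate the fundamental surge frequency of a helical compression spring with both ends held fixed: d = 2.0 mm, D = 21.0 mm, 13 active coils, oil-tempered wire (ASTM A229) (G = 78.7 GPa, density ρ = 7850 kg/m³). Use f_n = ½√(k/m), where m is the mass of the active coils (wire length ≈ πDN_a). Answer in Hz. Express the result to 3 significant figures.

k = Gd⁴/(8D³N_a) = (78.7×10³)(2.0⁴)/(8·21.0³·13) = 1.3074 N/mm = 1307.4 N/m
Wire length L = πDN_a = π·21.0·13 = 857.65 mm
m = ρ·(πd²/4)·L = 7850 × 3.1416×10⁻⁶ m² × 0.85765 m = 0.021151 kg
f_n = ½√(k/m) = 0.5·√(1307.4/0.021151) = 0.5·√(61812) = 124.31 Hz

124 Hz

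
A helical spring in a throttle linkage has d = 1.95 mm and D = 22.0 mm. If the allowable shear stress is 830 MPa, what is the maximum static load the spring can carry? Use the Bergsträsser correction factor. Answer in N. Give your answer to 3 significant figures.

C = D/d = 22.0/1.95 = 11.2821
K_B = (4C+2)/(4C−3) = 47.128/42.128 = 1.1187
τ_max = K·8FD/(πd³) → F_max = τ_allow·πd³/(8DK)
F_max = 830·π·1.95³/(8·22.0·1.1187) = 19334/196.89 = 98.2 N

98.2 N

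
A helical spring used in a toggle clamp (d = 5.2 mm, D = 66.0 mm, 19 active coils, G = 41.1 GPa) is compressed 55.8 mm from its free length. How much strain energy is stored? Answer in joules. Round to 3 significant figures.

k = Gd⁴/(8D³N_a) = (41.1×10³)(5.2⁴)/(8·66.0³·19) = 0.68767 N/mm
U = ½kδ² = 0.5 × 0.68767 × 55.8² = 1070.6 N·mm = 1.0706 J

1.07 J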